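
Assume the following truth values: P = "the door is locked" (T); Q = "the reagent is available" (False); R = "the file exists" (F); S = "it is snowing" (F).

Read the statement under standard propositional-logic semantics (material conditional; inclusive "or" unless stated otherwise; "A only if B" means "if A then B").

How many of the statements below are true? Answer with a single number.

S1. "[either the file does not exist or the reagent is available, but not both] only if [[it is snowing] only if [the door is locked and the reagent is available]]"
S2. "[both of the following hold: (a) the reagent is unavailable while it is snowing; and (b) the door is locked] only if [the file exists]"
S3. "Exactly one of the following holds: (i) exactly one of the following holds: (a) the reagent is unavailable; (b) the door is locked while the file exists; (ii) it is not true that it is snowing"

2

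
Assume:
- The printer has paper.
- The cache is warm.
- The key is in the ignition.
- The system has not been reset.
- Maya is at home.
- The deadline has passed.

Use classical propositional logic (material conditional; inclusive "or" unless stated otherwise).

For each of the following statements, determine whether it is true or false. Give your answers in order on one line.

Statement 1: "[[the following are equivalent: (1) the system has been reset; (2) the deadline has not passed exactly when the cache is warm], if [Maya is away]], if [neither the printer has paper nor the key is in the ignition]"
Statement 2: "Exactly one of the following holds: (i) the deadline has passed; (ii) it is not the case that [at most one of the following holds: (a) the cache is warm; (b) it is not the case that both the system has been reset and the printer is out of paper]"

Let H = "the printer has paper" (True), V = "the key is in the ignition" (True), U = "Maya is at home" (True), M = "the system has been reset" (False), N = "the deadline has passed" (True), L = "the cache is warm" (True).

Statement 1: In symbols: (H nor V) -> (not U -> (M iff (not N iff L)))

H nor V = True nor True = False
not U = not True = False
not N = not True = False
not N iff L = False iff True = False
M iff (not N iff L) = False iff False = True
not U -> (M iff (not N iff L)) = False -> True = True
(H nor V) -> (not U -> (M iff (not N iff L))) = False -> True = True
Thus Statement 1 is true.

Statement 2: Parsed as N xor not (L nand (M nand not H))

not H = not True = False
M nand not H = False nand False = True
L nand (M nand not H) = True nand True = False
not (L nand (M nand not H)) = not False = True
N xor not (L nand (M nand not H)) = True xor True = False
Thus Statement 2 is false.

Statement 1 T, Statement 2 F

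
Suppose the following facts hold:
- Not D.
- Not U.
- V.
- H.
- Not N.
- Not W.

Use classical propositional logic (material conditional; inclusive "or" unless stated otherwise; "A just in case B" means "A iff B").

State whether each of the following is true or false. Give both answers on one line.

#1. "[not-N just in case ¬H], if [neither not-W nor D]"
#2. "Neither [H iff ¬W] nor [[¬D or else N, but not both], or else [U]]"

#1 true; #2 false

#1: This is (¬W ↓ D) → (¬N ↔ ¬H).

¬W = ¬F = T
¬W ↓ D = T ↓ F = F
¬N = ¬F = T
¬H = ¬T = F
¬N ↔ ¬H = T ↔ F = F
(¬W ↓ D) → (¬N ↔ ¬H) = F → F = T
Hence #1 is true.

#2: Parsed as (H ↔ ¬W) ↓ ((¬D ⊕ N) ∨ U)

¬W = ¬F = T
H ↔ ¬W = T ↔ T = T
¬D = ¬F = T
¬D ⊕ N = T ⊕ F = T
(¬D ⊕ N) ∨ U = T ∨ F = T
(H ↔ ¬W) ↓ ((¬D ⊕ N) ∨ U) = T ↓ T = F
So #2 is false.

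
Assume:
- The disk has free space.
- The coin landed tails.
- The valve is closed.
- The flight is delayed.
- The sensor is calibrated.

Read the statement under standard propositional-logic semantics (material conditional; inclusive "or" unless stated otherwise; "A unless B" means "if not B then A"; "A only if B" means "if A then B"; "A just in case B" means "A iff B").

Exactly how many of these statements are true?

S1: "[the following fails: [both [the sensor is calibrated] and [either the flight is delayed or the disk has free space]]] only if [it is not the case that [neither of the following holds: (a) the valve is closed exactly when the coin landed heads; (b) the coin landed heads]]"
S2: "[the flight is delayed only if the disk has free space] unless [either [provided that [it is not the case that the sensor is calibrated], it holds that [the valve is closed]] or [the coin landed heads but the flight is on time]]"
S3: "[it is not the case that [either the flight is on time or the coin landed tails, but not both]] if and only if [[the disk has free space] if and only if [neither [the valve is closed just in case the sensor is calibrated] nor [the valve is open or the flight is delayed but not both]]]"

Let V = "the sensor is calibrated" (True), U = "the flight is delayed" (True), K = "the disk is full" (False), M = "the valve is open" (False), G = "the coin landed heads" (False).

S1: This is not (V and (U or not K)) -> not ((not M iff G) nor G).

not K = not False = True
U or not K = True or True = True
V and (U or not K) = True and True = True
not (V and (U or not K)) = not True = False
not M = not False = True
not M iff G = True iff False = False
(not M iff G) nor G = False nor False = True
not ((not M iff G) nor G) = not True = False
not (V and (U or not K)) -> not ((not M iff G) nor G) = False -> False = True
So S1 is true.

S2: Parsed as (U -> not K) or ((not V -> not M) or (G and not U))

not K = not False = True
U -> not K = True -> True = True
not V = not True = False
not M = not False = True
not V -> not M = False -> True = True
not U = not True = False
G and not U = False and False = False
(not V -> not M) or (G and not U) = True or False = True
(U -> not K) or ((not V -> not M) or (G and not U)) = True or True = True
So S2 is true.

S3: Formalization: not (not U xor not G) iff (not K iff ((not M iff V) nor (M xor U)))

not U = not True = False
not G = not False = True
not U xor not G = False xor True = True
not (not U xor not G) = not True = False
not K = not False = True
not M = not False = True
not M iff V = True iff True = True
M xor U = False xor True = True
(not M iff V) nor (M xor U) = True nor True = False
not K iff ((not M iff V) nor (M xor U)) = True iff False = False
not (not U xor not G) iff (not K iff ((not M iff V) nor (M xor U))) = False iff False = True
Thus S3 is true.

Count: 3.

3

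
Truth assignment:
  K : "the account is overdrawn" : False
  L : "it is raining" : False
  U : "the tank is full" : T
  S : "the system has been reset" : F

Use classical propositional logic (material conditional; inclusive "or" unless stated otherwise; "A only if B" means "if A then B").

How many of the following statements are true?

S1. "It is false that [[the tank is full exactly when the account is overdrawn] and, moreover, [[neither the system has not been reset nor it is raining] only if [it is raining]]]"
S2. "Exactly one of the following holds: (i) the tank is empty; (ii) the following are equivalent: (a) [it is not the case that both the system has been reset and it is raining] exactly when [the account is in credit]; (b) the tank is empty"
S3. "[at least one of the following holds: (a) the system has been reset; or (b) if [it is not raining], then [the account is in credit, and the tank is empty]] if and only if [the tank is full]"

1

S1: Parsed as ~((U <-> K) & ((~S nor L) -> L))

U <-> K = T <-> F = F
~S = ~F = T
~S nor L = T nor F = F
(~S nor L) -> L = F -> F = T
(U <-> K) & ((~S nor L) -> L) = F & T = F
~((U <-> K) & ((~S nor L) -> L)) = ~F = T
Thus S1 is true.

S2: Formalization: ~U xor (((S nand L) <-> ~K) <-> ~U)

~U = ~T = F
S nand L = F nand F = T
~K = ~F = T
(S nand L) <-> ~K = T <-> T = T
~U = ~T = F
((S nand L) <-> ~K) <-> ~U = T <-> F = F
~U xor (((S nand L) <-> ~K) <-> ~U) = F xor F = F
Thus S2 is false.

S3: Formalization: (S | (~L -> (~K & ~U))) <-> U

~L = ~F = T
~K = ~F = T
~U = ~T = F
~K & ~U = T & F = F
~L -> (~K & ~U) = T -> F = F
S | (~L -> (~K & ~U)) = F | F = F
(S | (~L -> (~K & ~U))) <-> U = F <-> T = F
Thus S3 is false.

Count: 1.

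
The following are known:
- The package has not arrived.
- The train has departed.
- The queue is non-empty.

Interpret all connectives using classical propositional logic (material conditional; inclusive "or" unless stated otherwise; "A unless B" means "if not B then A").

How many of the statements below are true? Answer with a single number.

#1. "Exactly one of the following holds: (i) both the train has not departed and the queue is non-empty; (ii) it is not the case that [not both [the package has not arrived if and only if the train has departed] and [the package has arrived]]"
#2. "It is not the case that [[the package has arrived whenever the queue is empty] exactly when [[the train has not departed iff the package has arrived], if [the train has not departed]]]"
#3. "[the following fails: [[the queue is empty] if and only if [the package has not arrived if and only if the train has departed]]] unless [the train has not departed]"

1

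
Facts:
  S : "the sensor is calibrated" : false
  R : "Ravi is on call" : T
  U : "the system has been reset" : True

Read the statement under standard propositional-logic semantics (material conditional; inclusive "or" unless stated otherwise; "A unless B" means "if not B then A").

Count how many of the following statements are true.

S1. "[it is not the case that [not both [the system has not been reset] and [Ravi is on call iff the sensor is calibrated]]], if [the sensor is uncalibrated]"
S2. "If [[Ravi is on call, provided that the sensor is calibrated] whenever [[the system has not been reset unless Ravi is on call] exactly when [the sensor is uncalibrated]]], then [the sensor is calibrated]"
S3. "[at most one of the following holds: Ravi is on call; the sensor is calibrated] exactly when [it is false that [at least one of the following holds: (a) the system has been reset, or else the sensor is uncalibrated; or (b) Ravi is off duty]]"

S1: Formalization: not S -> not (not U nand (R iff S))

not S = not False = True
not U = not True = False
R iff S = True iff False = False
not U nand (R iff S) = False nand False = True
not (not U nand (R iff S)) = not True = False
not S -> not (not U nand (R iff S)) = True -> False = False
So S1 is false.

S2: Parsed as (((not U or R) iff not S) -> (S -> R)) -> S

not U = not True = False
not U or R = False or True = True
not S = not False = True
(not U or R) iff not S = True iff True = True
S -> R = False -> True = True
((not U or R) iff not S) -> (S -> R) = True -> True = True
(((not U or R) iff not S) -> (S -> R)) -> S = True -> False = False
Thus S2 is false.

S3: Formalization: (R nand S) iff not ((U or not S) or not R)

R nand S = True nand False = True
not S = not False = True
U or not S = True or True = True
not R = not True = False
(U or not S) or not R = True or False = True
not ((U or not S) or not R) = not True = False
(R nand S) iff not ((U or not S) or not R) = True iff False = False
So S3 is false.

True statements: 0 (none).

0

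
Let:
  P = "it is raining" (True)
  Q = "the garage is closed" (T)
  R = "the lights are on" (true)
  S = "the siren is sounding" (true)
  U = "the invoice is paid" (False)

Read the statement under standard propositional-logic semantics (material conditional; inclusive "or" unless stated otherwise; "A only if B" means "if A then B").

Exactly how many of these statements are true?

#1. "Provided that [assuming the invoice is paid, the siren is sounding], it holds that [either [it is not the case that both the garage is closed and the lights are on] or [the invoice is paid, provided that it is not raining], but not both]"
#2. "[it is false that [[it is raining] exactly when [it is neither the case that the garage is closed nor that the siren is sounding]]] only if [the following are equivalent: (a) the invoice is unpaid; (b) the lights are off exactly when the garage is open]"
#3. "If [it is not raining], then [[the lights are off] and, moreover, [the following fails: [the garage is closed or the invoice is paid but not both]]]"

#1: Formalization: (U -> S) -> ((Q nand R) xor (~P -> U))

U -> S = F -> T = T
Q nand R = T nand T = F
~P = ~T = F
~P -> U = F -> F = T
(Q nand R) xor (~P -> U) = F xor T = T
(U -> S) -> ((Q nand R) xor (~P -> U)) = T -> T = T
So #1 is true.

#2: In symbols: ~(P <-> (Q nor S)) -> (~U <-> (~R <-> ~Q))

Q nor S = T nor T = F
P <-> (Q nor S) = T <-> F = F
~(P <-> (Q nor S)) = ~F = T
~U = ~F = T
~R = ~T = F
~Q = ~T = F
~R <-> ~Q = F <-> F = T
~U <-> (~R <-> ~Q) = T <-> T = T
~(P <-> (Q nor S)) -> (~U <-> (~R <-> ~Q)) = T -> T = T
Hence #2 is true.

#3: Parsed as ~P -> (~R & ~(Q xor U))

~P = ~T = F
~R = ~T = F
Q xor U = T xor F = T
~(Q xor U) = ~T = F
~R & ~(Q xor U) = F & F = F
~P -> (~R & ~(Q xor U)) = F -> F = T
Thus #3 is true.

True statements: 3.

3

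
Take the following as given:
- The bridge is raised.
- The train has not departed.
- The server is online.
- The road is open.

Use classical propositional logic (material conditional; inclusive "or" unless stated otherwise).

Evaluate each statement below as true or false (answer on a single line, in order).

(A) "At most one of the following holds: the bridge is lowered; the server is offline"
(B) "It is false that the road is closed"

Let L = "the bridge is raised" (T), M = "the server is online" (T), Q = "the road is closed" (F).

(A): Parsed as ~L nand ~M

~L = ~T = F
~M = ~T = F
~L nand ~M = F nand F = T
Hence (A) is true.

(B): Formalization: ~Q

~Q = ~F = T
So (B) is true.

(A) True; (B) True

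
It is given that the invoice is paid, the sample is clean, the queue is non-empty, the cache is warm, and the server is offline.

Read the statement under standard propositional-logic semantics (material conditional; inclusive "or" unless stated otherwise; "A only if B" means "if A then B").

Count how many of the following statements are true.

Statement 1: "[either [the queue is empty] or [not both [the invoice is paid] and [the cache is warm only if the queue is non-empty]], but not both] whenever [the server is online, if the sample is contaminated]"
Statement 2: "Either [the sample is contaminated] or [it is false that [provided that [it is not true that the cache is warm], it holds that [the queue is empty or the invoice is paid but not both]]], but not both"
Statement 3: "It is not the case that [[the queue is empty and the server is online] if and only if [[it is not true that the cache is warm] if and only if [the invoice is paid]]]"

0

Let W = "the sample is contaminated" (F), S = "the server is online" (F), D = "the queue is empty" (F), P = "the invoice is paid" (T), N = "the cache is warm" (T).

Statement 1: In symbols: (W -> S) -> (D xor (P nand (N -> ~D)))

W -> S = F -> F = T
~D = ~F = T
N -> ~D = T -> T = T
P nand (N -> ~D) = T nand T = F
D xor (P nand (N -> ~D)) = F xor F = F
(W -> S) -> (D xor (P nand (N -> ~D))) = T -> F = F
Hence Statement 1 is false.

Statement 2: In symbols: W xor ~(~N -> (D xor P))

~N = ~T = F
D xor P = F xor T = T
~N -> (D xor P) = F -> T = T
~(~N -> (D xor P)) = ~T = F
W xor ~(~N -> (D xor P)) = F xor F = F
Thus Statement 2 is false.

Statement 3: Parsed as ~((D & S) <-> (~N <-> P))

D & S = F & F = F
~N = ~T = F
~N <-> P = F <-> T = F
(D & S) <-> (~N <-> P) = F <-> F = T
~((D & S) <-> (~N <-> P)) = ~T = F
Hence Statement 3 is false.

0 of the 3 statements are true (none).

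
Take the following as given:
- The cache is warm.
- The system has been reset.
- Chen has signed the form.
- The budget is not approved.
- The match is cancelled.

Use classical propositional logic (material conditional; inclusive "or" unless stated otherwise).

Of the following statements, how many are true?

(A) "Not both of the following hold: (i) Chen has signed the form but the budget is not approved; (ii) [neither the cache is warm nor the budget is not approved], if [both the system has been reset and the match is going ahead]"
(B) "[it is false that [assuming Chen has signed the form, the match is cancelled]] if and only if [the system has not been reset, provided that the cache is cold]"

0

Let R = "Chen has signed the form" (T), S = "the budget is approved" (F), Q = "the system has been reset" (T), U = "the match is cancelled" (T), P = "the cache is warm" (T).

(A): Formalization: (R ∧ ¬S) ↑ ((Q ∧ ¬U) → (P ↓ ¬S))

¬S = ¬F = T
R ∧ ¬S = T ∧ T = T
¬U = ¬T = F
Q ∧ ¬U = T ∧ F = F
¬S = ¬F = T
P ↓ ¬S = T ↓ T = F
(Q ∧ ¬U) → (P ↓ ¬S) = F → F = T
(R ∧ ¬S) ↑ ((Q ∧ ¬U) → (P ↓ ¬S)) = T ↑ T = F
Thus (A) is false.

(B): Formalization: ¬(R → U) ↔ (¬P → ¬Q)

R → U = T → T = T
¬(R → U) = ¬T = F
¬P = ¬T = F
¬Q = ¬T = F
¬P → ¬Q = F → F = T
¬(R → U) ↔ (¬P → ¬Q) = F ↔ T = F
Hence (B) is false.

True statements: 0 (none).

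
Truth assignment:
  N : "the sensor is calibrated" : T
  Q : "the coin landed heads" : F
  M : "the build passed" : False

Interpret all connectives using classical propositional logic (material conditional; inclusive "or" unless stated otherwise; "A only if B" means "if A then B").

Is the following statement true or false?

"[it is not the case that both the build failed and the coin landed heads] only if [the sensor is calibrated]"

In symbols: (¬M ↑ Q) → N

¬M = ¬F = T
¬M ↑ Q = T ↑ F = T
(¬M ↑ Q) → N = T → T = T

The statement is true.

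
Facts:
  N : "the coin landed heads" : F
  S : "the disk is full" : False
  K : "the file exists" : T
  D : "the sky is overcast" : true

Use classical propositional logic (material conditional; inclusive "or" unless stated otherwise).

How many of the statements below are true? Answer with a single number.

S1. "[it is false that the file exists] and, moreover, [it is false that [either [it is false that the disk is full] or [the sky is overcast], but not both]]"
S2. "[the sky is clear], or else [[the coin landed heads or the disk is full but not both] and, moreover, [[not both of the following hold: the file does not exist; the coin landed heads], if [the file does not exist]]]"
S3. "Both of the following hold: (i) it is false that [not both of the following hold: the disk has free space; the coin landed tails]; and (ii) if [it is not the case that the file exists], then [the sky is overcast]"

1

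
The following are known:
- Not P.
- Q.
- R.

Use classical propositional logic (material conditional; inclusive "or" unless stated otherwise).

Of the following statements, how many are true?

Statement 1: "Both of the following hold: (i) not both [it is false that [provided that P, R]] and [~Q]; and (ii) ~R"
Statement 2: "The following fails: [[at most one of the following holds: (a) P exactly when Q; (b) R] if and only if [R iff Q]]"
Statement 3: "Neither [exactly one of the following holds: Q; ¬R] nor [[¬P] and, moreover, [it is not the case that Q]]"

0

Statement 1: Formalization: (not (P -> R) nand not Q) and not R

P -> R = False -> True = True
not (P -> R) = not True = False
not Q = not True = False
not (P -> R) nand not Q = False nand False = True
not R = not True = False
(not (P -> R) nand not Q) and not R = True and False = False
So Statement 1 is false.

Statement 2: Formalization: not (((P iff Q) nand R) iff (R iff Q))

P iff Q = False iff True = False
(P iff Q) nand R = False nand True = True
R iff Q = True iff True = True
((P iff Q) nand R) iff (R iff Q) = True iff True = True
not (((P iff Q) nand R) iff (R iff Q)) = not True = False
Hence Statement 2 is false.

Statement 3: This is (Q xor not R) nor (not P and not Q).

not R = not True = False
Q xor not R = True xor False = True
not P = not False = True
not Q = not True = False
not P and not Q = True and False = False
(Q xor not R) nor (not P and not Q) = True nor False = False
Thus Statement 3 is false.

True statements: 0 (none).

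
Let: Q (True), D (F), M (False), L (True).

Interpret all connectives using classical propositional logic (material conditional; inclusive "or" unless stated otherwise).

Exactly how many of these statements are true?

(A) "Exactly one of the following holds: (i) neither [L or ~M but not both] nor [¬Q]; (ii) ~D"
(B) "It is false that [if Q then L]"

(A): This is ((L xor not M) nor not Q) xor not D.

not M = not False = True
L xor not M = True xor True = False
not Q = not True = False
(L xor not M) nor not Q = False nor False = True
not D = not False = True
((L xor not M) nor not Q) xor not D = True xor True = False
So (A) is false.

(B): In symbols: not (Q -> L)

Q -> L = True -> True = True
not (Q -> L) = not True = False
Hence (B) is false.

0 of the 2 statements are true (none).

0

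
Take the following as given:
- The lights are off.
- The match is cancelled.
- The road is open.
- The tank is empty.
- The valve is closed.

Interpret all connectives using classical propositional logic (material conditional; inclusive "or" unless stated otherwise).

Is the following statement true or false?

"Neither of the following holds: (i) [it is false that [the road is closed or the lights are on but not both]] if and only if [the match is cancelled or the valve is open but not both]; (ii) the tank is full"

False.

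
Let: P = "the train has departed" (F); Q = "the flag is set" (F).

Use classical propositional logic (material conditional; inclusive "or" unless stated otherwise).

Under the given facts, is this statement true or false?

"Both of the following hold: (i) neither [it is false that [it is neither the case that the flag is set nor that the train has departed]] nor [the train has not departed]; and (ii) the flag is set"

Values: Q=F, P=F.
This is (¬(Q ↓ P) ↓ ¬P) ∧ Q.

Q ↓ P = F ↓ F = T
¬(Q ↓ P) = ¬T = F
¬P = ¬F = T
¬(Q ↓ P) ↓ ¬P = F ↓ T = F
(¬(Q ↓ P) ↓ ¬P) ∧ Q = F ∧ F = F

False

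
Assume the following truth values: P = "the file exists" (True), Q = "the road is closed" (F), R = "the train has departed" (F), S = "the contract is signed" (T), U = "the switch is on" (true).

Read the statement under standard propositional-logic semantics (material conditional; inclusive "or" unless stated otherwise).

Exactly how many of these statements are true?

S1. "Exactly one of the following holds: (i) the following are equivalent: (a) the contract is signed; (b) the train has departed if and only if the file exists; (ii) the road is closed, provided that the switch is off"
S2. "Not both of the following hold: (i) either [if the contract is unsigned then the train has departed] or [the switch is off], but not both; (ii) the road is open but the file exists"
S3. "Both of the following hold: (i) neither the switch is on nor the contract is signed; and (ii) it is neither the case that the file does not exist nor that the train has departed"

S1: Parsed as (S <-> (R <-> P)) xor (~U -> Q)

R <-> P = F <-> T = F
S <-> (R <-> P) = T <-> F = F
~U = ~T = F
~U -> Q = F -> F = T
(S <-> (R <-> P)) xor (~U -> Q) = F xor T = T
Hence S1 is true.

S2: Formalization: ((~S -> R) xor ~U) nand (~Q & P)

~S = ~T = F
~S -> R = F -> F = T
~U = ~T = F
(~S -> R) xor ~U = T xor F = T
~Q = ~F = T
~Q & P = T & T = T
((~S -> R) xor ~U) nand (~Q & P) = T nand T = F
Thus S2 is false.

S3: Parsed as (U nor S) & (~P nor R)

U nor S = T nor T = F
~P = ~T = F
~P nor R = F nor F = T
(U nor S) & (~P nor R) = F & T = F
Hence S3 is false.

1 of the 3 statements is true.

1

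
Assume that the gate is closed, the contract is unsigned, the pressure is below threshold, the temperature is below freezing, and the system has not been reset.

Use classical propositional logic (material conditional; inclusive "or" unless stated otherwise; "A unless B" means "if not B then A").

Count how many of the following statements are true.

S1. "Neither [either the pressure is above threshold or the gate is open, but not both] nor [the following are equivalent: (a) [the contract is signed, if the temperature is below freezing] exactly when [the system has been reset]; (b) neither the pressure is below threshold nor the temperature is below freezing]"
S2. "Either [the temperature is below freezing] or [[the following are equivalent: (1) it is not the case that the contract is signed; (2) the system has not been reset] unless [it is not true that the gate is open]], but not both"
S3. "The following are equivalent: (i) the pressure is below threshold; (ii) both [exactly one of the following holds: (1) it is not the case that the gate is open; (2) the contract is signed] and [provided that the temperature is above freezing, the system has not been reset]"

2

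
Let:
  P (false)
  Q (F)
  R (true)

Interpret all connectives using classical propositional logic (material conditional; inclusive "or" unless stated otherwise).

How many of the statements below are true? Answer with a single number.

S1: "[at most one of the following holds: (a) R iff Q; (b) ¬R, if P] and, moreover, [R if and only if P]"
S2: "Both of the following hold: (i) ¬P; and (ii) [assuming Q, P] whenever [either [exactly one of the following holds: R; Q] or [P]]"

1

S1: In symbols: ((R ↔ Q) ↑ (P → ¬R)) ∧ (R ↔ P)

R ↔ Q = T ↔ F = F
¬R = ¬T = F
P → ¬R = F → F = T
(R ↔ Q) ↑ (P → ¬R) = F ↑ T = T
R ↔ P = T ↔ F = F
((R ↔ Q) ↑ (P → ¬R)) ∧ (R ↔ P) = T ∧ F = F
So S1 is false.

S2: Formalization: ¬P ∧ (((R ⊕ Q) ∨ P) → (Q → P))

¬P = ¬F = T
R ⊕ Q = T ⊕ F = T
(R ⊕ Q) ∨ P = T ∨ F = T
Q → P = F → F = T
((R ⊕ Q) ∨ P) → (Q → P) = T → T = T
¬P ∧ (((R ⊕ Q) ∨ P) → (Q → P)) = T ∧ T = T
So S2 is true.

True statements: 1 (S2).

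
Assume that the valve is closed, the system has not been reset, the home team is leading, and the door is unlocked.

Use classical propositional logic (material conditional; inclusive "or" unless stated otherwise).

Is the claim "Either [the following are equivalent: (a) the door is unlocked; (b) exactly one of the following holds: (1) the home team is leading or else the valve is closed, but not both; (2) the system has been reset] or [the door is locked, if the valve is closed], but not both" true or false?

Let H = "the door is locked" (F), N = "the home team is leading" (T), D = "the valve is open" (F), M = "the system has been reset" (F).
In symbols: (~H <-> ((N xor ~D) xor M)) xor (~D -> H)

~H = ~F = T
~D = ~F = T
N xor ~D = T xor T = F
(N xor ~D) xor M = F xor F = F
~H <-> ((N xor ~D) xor M) = T <-> F = F
~D = ~F = T
~D -> H = T -> F = F
(~H <-> ((N xor ~D) xor M)) xor (~D -> H) = F xor F = F

false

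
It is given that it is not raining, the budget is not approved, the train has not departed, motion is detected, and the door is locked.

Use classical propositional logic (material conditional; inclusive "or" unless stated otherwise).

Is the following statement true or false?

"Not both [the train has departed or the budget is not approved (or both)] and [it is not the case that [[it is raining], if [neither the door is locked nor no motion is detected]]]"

Let S = "the train has departed" (False), P = "the budget is approved" (False), M = "the door is locked" (True), K = "motion is detected" (True), H = "it is raining" (False).
In symbols: (S or not P) nand not ((M nor not K) -> H)

not P = not False = True
S or not P = False or True = True
not K = not True = False
M nor not K = True nor False = False
(M nor not K) -> H = False -> False = True
not ((M nor not K) -> H) = not True = False
(S or not P) nand not ((M nor not K) -> H) = True nand False = True

The statement is true.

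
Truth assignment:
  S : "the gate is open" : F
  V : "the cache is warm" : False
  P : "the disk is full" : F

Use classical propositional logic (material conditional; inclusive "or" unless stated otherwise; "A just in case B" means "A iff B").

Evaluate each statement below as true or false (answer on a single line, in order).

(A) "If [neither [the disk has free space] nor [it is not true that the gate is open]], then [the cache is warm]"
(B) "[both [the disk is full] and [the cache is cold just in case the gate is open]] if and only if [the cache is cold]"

(A): Formalization: (¬P ↓ ¬S) → V

¬P = ¬F = T
¬S = ¬F = T
¬P ↓ ¬S = T ↓ T = F
(¬P ↓ ¬S) → V = F → F = T
Thus (A) is true.

(B): Parsed as (P ∧ (¬V ↔ S)) ↔ ¬V

¬V = ¬F = T
¬V ↔ S = T ↔ F = F
P ∧ (¬V ↔ S) = F ∧ F = F
¬V = ¬F = T
(P ∧ (¬V ↔ S)) ↔ ¬V = F ↔ T = F
So (B) is false.

(A) T; (B) F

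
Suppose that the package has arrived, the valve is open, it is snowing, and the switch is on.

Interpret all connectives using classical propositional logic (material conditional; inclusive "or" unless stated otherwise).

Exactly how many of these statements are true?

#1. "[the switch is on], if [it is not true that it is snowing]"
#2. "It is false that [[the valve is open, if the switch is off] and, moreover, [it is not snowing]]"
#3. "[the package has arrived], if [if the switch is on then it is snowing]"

Let R = "it is snowing" (True), S = "the switch is on" (True), Q = "the valve is open" (True), P = "the package has arrived" (True).

#1: In symbols: not R -> S

not R = not True = False
not R -> S = False -> True = True
So #1 is true.

#2: In symbols: not ((not S -> Q) and not R)

not S = not True = False
not S -> Q = False -> True = True
not R = not True = False
(not S -> Q) and not R = True and False = False
not ((not S -> Q) and not R) = not False = True
So #2 is true.

#3: This is (S -> R) -> P.

S -> R = True -> True = True
(S -> R) -> P = True -> True = True
Hence #3 is true.

True statements: 3.

3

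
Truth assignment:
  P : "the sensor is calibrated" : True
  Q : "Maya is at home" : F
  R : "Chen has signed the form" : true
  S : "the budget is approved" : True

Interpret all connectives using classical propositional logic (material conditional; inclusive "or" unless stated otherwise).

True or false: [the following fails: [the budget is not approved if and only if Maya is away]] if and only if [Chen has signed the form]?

The statement is true.

Formalization: ~(~S <-> ~Q) <-> R

~S = ~T = F
~Q = ~F = T
~S <-> ~Q = F <-> T = F
~(~S <-> ~Q) = ~F = T
~(~S <-> ~Q) <-> R = T <-> T = T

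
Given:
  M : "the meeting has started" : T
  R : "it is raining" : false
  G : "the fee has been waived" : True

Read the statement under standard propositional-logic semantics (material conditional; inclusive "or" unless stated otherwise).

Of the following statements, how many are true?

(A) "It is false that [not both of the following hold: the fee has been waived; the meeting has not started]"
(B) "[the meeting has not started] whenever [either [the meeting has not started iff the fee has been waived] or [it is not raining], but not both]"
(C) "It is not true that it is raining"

1

(A): In symbols: ~(G nand ~M)

~M = ~T = F
G nand ~M = T nand F = T
~(G nand ~M) = ~T = F
Thus (A) is false.

(B): Formalization: ((~M <-> G) xor ~R) -> ~M

~M = ~T = F
~M <-> G = F <-> T = F
~R = ~F = T
(~M <-> G) xor ~R = F xor T = T
~M = ~T = F
((~M <-> G) xor ~R) -> ~M = T -> F = F
So (B) is false.

(C): Formalization: ~R

~R = ~F = T
Thus (C) is true.

1 of the 3 statements is true ((C)).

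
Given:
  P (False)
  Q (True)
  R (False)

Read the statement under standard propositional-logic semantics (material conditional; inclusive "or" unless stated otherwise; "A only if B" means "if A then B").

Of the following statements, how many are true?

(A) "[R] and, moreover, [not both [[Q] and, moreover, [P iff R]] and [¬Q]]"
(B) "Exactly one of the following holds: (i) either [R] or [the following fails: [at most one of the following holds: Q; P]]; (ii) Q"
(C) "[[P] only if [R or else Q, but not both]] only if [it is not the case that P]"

(A): This is R ∧ ((Q ∧ (P ↔ R)) ↑ ¬Q).

P ↔ R = F ↔ F = T
Q ∧ (P ↔ R) = T ∧ T = T
¬Q = ¬T = F
(Q ∧ (P ↔ R)) ↑ ¬Q = T ↑ F = T
R ∧ ((Q ∧ (P ↔ R)) ↑ ¬Q) = F ∧ T = F
Hence (A) is false.

(B): Parsed as (R ∨ ¬(Q ↑ P)) ⊕ Q

Q ↑ P = T ↑ F = T
¬(Q ↑ P) = ¬T = F
R ∨ ¬(Q ↑ P) = F ∨ F = F
(R ∨ ¬(Q ↑ P)) ⊕ Q = F ⊕ T = T
So (B) is true.

(C): In symbols: (P → (R ⊕ Q)) → ¬P

R ⊕ Q = F ⊕ T = T
P → (R ⊕ Q) = F → T = T
¬P = ¬F = T
(P → (R ⊕ Q)) → ¬P = T → T = T
Hence (C) is true.

2 of the 3 statements are true ((B), (C)).

2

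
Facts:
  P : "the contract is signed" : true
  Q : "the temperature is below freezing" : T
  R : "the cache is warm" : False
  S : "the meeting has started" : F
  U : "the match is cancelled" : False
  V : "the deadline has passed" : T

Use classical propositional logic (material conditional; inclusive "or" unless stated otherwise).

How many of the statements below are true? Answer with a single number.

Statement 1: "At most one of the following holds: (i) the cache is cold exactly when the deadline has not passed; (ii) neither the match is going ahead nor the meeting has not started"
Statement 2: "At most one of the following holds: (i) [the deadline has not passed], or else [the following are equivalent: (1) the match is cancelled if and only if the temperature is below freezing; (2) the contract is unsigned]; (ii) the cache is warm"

2

Statement 1: This is (¬R ↔ ¬V) ↑ (¬U ↓ ¬S).

¬R = ¬F = T
¬V = ¬T = F
¬R ↔ ¬V = T ↔ F = F
¬U = ¬F = T
¬S = ¬F = T
¬U ↓ ¬S = T ↓ T = F
(¬R ↔ ¬V) ↑ (¬U ↓ ¬S) = F ↑ F = T
So Statement 1 is true.

Statement 2: In symbols: (¬V ∨ ((U ↔ Q) ↔ ¬P)) ↑ R

¬V = ¬T = F
U ↔ Q = F ↔ T = F
¬P = ¬T = F
(U ↔ Q) ↔ ¬P = F ↔ F = T
¬V ∨ ((U ↔ Q) ↔ ¬P) = F ∨ T = T
(¬V ∨ ((U ↔ Q) ↔ ¬P)) ↑ R = T ↑ F = T
Thus Statement 2 is true.

True statements: 2 (Statement 1, Statement 2).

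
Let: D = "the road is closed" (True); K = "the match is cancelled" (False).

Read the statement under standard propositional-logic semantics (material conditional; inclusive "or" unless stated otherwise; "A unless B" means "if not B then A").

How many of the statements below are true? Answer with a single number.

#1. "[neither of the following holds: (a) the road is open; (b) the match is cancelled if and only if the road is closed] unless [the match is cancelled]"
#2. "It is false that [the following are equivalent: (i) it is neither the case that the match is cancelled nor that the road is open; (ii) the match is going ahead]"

1

#1: Parsed as (~D nor (K <-> D)) | K

~D = ~T = F
K <-> D = F <-> T = F
~D nor (K <-> D) = F nor F = T
(~D nor (K <-> D)) | K = T | F = T
So #1 is true.

#2: Parsed as ~((K nor ~D) <-> ~K)

~D = ~T = F
K nor ~D = F nor F = T
~K = ~F = T
(K nor ~D) <-> ~K = T <-> T = T
~((K nor ~D) <-> ~K) = ~T = F
Thus #2 is false.

True statements: 1.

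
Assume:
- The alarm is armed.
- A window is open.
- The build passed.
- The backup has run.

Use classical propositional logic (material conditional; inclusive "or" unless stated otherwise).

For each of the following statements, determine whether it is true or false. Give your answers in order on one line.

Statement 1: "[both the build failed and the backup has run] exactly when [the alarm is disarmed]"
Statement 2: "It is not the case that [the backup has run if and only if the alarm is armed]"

Statement 1 true; Statement 2 false

Let D = "the build passed" (True), P = "the backup has run" (True), U = "the alarm is armed" (True).

Statement 1: This is (not D and P) iff not U.

not D = not True = False
not D and P = False and True = False
not U = not True = False
(not D and P) iff not U = False iff False = True
Thus Statement 1 is true.

Statement 2: This is not (P iff U).

P iff U = True iff True = True
not (P iff U) = not True = False
Thus Statement 2 is false.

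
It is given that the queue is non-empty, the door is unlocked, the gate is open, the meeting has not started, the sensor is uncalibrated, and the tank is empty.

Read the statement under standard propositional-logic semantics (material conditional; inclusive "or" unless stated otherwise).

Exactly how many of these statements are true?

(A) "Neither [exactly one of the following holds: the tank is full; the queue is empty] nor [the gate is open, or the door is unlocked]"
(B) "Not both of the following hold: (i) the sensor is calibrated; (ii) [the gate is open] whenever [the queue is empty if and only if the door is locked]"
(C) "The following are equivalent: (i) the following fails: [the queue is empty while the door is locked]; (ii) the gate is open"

Let G = "the tank is full" (F), V = "the queue is empty" (F), H = "the gate is open" (T), W = "the door is locked" (F), D = "the sensor is calibrated" (F).

(A): This is (G xor V) nor (H | ~W).

G xor V = F xor F = F
~W = ~F = T
H | ~W = T | T = T
(G xor V) nor (H | ~W) = F nor T = F
Hence (A) is false.

(B): Parsed as D nand ((V <-> W) -> H)

V <-> W = F <-> F = T
(V <-> W) -> H = T -> T = T
D nand ((V <-> W) -> H) = F nand T = T
Thus (B) is true.

(C): Formalization: ~(V & W) <-> H

V & W = F & F = F
~(V & W) = ~F = T
~(V & W) <-> H = T <-> T = T
Hence (C) is true.

2 of the 3 statements are true ((B), (C)).

2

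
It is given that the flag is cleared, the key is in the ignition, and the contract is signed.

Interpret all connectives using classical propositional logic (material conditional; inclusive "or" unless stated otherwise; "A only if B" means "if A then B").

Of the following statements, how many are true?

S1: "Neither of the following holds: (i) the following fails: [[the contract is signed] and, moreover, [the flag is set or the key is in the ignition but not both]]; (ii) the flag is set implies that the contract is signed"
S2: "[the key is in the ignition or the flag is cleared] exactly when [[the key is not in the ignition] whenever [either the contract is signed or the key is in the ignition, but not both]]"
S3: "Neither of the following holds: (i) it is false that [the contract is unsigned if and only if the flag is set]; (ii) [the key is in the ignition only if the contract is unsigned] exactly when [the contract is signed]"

2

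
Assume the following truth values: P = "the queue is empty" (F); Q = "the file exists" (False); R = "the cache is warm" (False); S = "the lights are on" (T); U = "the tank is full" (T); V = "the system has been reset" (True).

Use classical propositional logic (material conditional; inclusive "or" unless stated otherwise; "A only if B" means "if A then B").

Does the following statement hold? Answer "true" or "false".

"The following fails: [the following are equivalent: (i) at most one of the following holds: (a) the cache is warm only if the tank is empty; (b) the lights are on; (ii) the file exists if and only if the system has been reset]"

Values: R=F, U=T, S=T, Q=F, V=T.
This is ~(((R -> ~U) nand S) <-> (Q <-> V)).

~U = ~T = F
R -> ~U = F -> F = T
(R -> ~U) nand S = T nand T = F
Q <-> V = F <-> T = F
((R -> ~U) nand S) <-> (Q <-> V) = F <-> F = T
~(((R -> ~U) nand S) <-> (Q <-> V)) = ~T = F

false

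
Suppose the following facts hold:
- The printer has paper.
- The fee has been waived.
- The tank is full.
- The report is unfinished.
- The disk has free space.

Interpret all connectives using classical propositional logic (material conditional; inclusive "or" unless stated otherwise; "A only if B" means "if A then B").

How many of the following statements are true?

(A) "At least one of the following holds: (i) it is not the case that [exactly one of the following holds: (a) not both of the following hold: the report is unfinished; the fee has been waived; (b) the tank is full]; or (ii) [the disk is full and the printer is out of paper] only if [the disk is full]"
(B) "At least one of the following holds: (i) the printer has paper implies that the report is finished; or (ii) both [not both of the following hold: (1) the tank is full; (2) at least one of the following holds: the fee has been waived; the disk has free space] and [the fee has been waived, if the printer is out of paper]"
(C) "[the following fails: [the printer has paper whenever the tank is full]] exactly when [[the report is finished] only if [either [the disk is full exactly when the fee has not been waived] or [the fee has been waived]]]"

Let M = "the report is finished" (F), U = "the fee has been waived" (T), P = "the tank is full" (T), D = "the disk is full" (F), K = "the printer has paper" (T).

(A): This is ~((~M nand U) xor P) | ((D & ~K) -> D).

~M = ~F = T
~M nand U = T nand T = F
(~M nand U) xor P = F xor T = T
~((~M nand U) xor P) = ~T = F
~K = ~T = F
D & ~K = F & F = F
(D & ~K) -> D = F -> F = T
~((~M nand U) xor P) | ((D & ~K) -> D) = F | T = T
Hence (A) is true.

(B): In symbols: (K -> M) | ((P nand (U | ~D)) & (~K -> U))

K -> M = T -> F = F
~D = ~F = T
U | ~D = T | T = T
P nand (U | ~D) = T nand T = F
~K = ~T = F
~K -> U = F -> T = T
(P nand (U | ~D)) & (~K -> U) = F & T = F
(K -> M) | ((P nand (U | ~D)) & (~K -> U)) = F | F = F
Hence (B) is false.

(C): Parsed as ~(P -> K) <-> (M -> ((D <-> ~U) | U))

P -> K = T -> T = T
~(P -> K) = ~T = F
~U = ~T = F
D <-> ~U = F <-> F = T
(D <-> ~U) | U = T | T = T
M -> ((D <-> ~U) | U) = F -> T = T
~(P -> K) <-> (M -> ((D <-> ~U) | U)) = F <-> T = F
Hence (C) is false.

Count: 1.

1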